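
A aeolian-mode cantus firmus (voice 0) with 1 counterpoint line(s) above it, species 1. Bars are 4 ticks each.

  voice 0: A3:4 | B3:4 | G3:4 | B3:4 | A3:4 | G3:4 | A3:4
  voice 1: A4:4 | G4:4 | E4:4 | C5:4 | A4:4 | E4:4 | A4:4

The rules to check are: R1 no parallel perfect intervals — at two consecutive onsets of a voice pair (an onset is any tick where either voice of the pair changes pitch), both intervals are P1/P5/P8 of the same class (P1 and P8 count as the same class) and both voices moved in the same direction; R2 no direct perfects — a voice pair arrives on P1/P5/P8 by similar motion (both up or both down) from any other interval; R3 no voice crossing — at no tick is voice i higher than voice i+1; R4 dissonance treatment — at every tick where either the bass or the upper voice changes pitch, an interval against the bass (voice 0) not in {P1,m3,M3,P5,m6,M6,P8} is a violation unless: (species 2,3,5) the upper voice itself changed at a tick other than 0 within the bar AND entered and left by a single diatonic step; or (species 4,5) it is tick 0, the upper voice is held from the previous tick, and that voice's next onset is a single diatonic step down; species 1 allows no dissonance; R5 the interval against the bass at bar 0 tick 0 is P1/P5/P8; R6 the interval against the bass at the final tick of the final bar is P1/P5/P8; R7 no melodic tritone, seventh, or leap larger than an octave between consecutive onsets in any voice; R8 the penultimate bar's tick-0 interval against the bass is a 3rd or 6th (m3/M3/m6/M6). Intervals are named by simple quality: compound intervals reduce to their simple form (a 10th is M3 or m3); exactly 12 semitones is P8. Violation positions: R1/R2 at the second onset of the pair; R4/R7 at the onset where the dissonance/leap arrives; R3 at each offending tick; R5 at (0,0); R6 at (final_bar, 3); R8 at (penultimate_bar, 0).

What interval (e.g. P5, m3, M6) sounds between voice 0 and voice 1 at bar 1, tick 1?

m6

voice 0=B3 voice 1=G4 -> m6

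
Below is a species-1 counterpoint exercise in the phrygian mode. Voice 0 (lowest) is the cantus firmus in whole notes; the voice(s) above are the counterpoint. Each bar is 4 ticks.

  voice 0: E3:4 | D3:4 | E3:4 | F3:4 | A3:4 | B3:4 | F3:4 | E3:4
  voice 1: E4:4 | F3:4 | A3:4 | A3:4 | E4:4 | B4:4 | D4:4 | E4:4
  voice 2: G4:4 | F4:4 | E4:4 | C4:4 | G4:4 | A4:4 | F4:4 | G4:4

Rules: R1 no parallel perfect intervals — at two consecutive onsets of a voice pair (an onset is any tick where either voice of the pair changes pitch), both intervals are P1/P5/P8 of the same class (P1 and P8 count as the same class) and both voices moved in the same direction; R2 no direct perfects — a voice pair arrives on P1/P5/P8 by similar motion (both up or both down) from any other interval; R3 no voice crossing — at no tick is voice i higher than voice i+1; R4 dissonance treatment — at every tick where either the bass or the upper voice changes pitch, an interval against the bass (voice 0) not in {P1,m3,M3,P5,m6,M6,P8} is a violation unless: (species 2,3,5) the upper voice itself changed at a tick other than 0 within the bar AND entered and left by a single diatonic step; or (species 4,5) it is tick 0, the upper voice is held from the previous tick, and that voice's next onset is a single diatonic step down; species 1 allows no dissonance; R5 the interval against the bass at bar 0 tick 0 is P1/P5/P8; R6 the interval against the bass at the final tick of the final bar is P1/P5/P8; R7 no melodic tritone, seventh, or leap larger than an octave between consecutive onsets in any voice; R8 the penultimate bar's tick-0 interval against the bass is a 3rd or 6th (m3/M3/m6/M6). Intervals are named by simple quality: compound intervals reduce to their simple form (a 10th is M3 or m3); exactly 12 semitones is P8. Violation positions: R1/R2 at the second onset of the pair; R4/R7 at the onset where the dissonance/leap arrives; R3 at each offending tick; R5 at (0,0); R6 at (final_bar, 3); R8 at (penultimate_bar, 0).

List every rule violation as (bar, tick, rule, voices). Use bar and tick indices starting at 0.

(0, 0, R5, (0, 2))
(1, 0, R2, (1, 2))
(1, 0, R7, (1,))
(2, 0, R4, (0, 1))
(4, 0, R2, (0, 1))
(4, 0, R4, (0, 2))
(5, 0, R2, (0, 1))
(5, 0, R3, (1, 2))
(5, 0, R4, (0, 2))
(5, 1, R3, (1, 2))
(5, 2, R3, (1, 2))
(5, 3, R3, (1, 2))
(6, 0, R2, (0, 2))
(6, 0, R7, (0,))
(6, 0, R8, (0, 2))
(7, 3, R6, (0, 2))

bar 0: v0=E3 v1=E4 v2=G4 downbeat m3
bar 1: v0=D3 v1=F3 v2=F4 downbeat m3
bar 2: v0=E3 v1=A3 v2=E4 downbeat P8
bar 3: v0=F3 v1=A3 v2=C4 downbeat P5
bar 4: v0=A3 v1=E4 v2=G4 downbeat m7
bar 5: v0=B3 v1=B4 v2=A4 downbeat m7
bar 6: v0=F3 v1=D4 v2=F4 downbeat P8
bar 7: v0=E3 v1=E4 v2=G4 downbeat m3
  -> R5 @ bar 0 tick 0 v(0, 2): opens on m3
  -> R2 @ bar 1 tick 0 v(1, 2): E4/G4 m3 -> F3/F4 P8 similar
  -> R7 @ bar 1 tick 0 v(1,): E4->F3 leap 11st
  -> R4 @ bar 2 tick 0 v(0, 1): E3/A3 P4 untreated
  -> R2 @ bar 4 tick 0 v(0, 1): F3/A3 M3 -> A3/E4 P5 similar
  -> R4 @ bar 4 tick 0 v(0, 2): A3/G4 m7 untreated
  -> R2 @ bar 5 tick 0 v(0, 1): A3/E4 P5 -> B3/B4 P8 similar
  -> R3 @ bar 5 tick 0 v(1, 2): B4 above A4
  -> R4 @ bar 5 tick 0 v(0, 2): B3/A4 m7 untreated
  -> R3 @ bar 5 tick 1 v(1, 2): B4 above A4
  -> R3 @ bar 5 tick 2 v(1, 2): B4 above A4
  -> R3 @ bar 5 tick 3 v(1, 2): B4 above A4
  -> R2 @ bar 6 tick 0 v(0, 2): B3/A4 m7 -> F3/F4 P8 similar
  -> R7 @ bar 6 tick 0 v(0,): B3->F3 leap 6st
  -> R8 @ bar 6 tick 0 v(0, 2): penult P8 not 3rd/6th
  -> R6 @ bar 7 tick 3 v(0, 2): closes on m3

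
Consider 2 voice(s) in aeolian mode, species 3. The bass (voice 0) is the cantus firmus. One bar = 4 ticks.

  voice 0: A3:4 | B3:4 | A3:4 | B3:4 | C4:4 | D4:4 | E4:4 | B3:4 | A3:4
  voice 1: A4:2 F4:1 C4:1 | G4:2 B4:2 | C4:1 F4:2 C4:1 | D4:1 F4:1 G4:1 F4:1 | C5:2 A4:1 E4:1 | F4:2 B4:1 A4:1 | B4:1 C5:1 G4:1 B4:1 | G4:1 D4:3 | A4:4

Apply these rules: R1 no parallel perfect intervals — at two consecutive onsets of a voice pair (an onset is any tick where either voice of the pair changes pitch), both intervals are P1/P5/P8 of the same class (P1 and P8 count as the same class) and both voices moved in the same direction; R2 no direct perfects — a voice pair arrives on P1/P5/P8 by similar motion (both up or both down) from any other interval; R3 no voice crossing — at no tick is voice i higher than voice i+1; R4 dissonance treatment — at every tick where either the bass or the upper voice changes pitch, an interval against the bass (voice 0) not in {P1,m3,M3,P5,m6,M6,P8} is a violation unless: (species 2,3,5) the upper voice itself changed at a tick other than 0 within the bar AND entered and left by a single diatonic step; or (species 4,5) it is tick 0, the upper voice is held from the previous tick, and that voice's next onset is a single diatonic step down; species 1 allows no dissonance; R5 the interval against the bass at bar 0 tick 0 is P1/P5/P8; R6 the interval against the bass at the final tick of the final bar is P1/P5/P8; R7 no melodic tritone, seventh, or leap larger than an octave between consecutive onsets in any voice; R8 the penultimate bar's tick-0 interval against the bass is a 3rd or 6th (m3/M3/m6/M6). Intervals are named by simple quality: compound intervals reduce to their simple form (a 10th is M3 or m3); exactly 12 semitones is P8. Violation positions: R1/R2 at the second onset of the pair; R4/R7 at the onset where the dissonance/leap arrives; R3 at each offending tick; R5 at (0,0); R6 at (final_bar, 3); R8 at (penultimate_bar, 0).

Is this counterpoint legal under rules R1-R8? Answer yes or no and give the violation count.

No (6 violations)

bar 0: v0=A3 v1=A4 (P8)
bar 1: v0=B3 v1=G4 (m6)
bar 2: v0=A3 v1=C4 (m3)
bar 3: v0=B3 v1=D4 (m3)
bar 4: v0=C4 v1=C5 (P8)
bar 5: v0=D4 v1=F4 (m3)
bar 6: v0=E4 v1=B4 (P5)
bar 7: v0=B3 v1=G4 (m6)
bar 8: v0=A3 v1=A4 (P8)
  R7 @ bar2.0: B4->C4 leap 11st
  R4 @ bar3.1: B3/F4 TT untreated
  R4 @ bar3.3: B3/F4 TT untreated
  R2 @ bar4.0: B3/F4 TT -> C4/C5 P8 similar
  R7 @ bar5.2: F4->B4 leap 6st
  R1 @ bar6.0: D4/A4 P5 -> E4/B4 P5 similar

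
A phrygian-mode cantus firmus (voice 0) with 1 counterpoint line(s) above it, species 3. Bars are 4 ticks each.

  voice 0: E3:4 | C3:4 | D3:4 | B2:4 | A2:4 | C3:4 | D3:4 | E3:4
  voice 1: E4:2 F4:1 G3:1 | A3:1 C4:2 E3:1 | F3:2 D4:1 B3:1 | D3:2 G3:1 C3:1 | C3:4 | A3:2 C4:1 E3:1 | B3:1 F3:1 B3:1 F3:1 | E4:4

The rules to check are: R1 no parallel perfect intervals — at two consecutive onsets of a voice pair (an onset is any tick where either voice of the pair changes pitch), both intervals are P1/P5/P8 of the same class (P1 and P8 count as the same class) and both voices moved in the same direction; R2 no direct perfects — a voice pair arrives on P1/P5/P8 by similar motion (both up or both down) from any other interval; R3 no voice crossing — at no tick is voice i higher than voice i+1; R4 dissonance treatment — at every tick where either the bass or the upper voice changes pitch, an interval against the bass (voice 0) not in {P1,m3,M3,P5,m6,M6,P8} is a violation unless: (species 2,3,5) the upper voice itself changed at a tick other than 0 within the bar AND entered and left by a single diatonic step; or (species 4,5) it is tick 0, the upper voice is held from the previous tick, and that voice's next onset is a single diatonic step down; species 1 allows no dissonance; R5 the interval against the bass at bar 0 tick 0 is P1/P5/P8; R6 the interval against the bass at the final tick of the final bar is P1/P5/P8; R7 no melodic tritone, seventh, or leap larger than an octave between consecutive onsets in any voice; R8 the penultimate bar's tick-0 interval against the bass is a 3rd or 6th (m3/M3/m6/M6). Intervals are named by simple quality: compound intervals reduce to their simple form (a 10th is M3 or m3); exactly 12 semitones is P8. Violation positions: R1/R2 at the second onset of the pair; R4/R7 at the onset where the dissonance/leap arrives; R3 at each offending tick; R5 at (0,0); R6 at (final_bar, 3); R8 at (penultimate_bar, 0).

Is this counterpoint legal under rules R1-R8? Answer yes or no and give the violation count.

No (8 violations)

bar 0: v0=E3 v1=E4 (P8)
bar 1: v0=C3 v1=A3 (M6)
bar 2: v0=D3 v1=F3 (m3)
bar 3: v0=B2 v1=D3 (m3)
bar 4: v0=A2 v1=C3 (m3)
bar 5: v0=C3 v1=A3 (M6)
bar 6: v0=D3 v1=B3 (M6)
bar 7: v0=E3 v1=E4 (P8)
  R4 @ bar0.2: E3/F4 m2 untreated
  R7 @ bar0.3: F4->G3 leap 10st
  R4 @ bar3.3: B2/C3 m2 untreated
  R7 @ bar6.1: B3->F3 leap 6st
  R7 @ bar6.2: F3->B3 leap 6st
  R7 @ bar6.3: B3->F3 leap 6st
  R2 @ bar7.0: D3/F3 m3 -> E3/E4 P8 similar
  R7 @ bar7.0: F3->E4 leap 11st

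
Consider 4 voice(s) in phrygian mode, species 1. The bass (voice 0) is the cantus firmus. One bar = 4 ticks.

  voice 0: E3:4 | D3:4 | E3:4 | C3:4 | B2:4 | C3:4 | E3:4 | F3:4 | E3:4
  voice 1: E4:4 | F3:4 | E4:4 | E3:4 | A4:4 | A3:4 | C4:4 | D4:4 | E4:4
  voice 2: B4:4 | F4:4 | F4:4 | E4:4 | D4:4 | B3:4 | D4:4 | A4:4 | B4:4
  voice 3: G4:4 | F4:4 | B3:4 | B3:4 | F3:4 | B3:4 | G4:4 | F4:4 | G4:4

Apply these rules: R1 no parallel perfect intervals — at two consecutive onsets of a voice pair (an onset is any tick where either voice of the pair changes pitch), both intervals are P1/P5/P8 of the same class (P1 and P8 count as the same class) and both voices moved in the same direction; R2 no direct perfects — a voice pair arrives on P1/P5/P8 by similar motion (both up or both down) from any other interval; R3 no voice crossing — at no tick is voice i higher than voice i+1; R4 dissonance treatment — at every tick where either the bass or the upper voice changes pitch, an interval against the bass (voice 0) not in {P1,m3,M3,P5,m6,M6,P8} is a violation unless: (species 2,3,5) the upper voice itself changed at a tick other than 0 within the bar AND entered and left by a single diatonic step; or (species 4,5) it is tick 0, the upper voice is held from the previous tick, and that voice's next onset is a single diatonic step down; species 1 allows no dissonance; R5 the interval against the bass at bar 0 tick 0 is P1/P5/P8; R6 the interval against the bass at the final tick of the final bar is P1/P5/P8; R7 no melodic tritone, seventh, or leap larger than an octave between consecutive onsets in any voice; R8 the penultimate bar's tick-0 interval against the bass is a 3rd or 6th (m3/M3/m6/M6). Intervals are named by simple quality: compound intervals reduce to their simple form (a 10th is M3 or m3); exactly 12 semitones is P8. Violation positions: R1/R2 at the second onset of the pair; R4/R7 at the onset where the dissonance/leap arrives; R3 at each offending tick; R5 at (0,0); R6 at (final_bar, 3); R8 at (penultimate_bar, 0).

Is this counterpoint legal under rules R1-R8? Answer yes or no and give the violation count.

No (53 violations)

bar 0: v0=E3 v1=E4 v2=B4 v3=G4 (m3)
bar 1: v0=D3 v1=F3 v2=F4 v3=F4 (m3)
bar 2: v0=E3 v1=E4 v2=F4 v3=B3 (P5)
bar 3: v0=C3 v1=E3 v2=E4 v3=B3 (M7)
bar 4: v0=B2 v1=A4 v2=D4 v3=F3 (TT)
bar 5: v0=C3 v1=A3 v2=B3 v3=B3 (M7)
bar 6: v0=E3 v1=C4 v2=D4 v3=G4 (m3)
bar 7: v0=F3 v1=D4 v2=A4 v3=F4 (P8)
bar 8: v0=E3 v1=E4 v2=B4 v3=G4 (m3)
  R3 @ bar0.0: B4 above G4
  R5 @ bar0.0: opens on m3
  R3 @ bar0.1: B4 above G4
  R3 @ bar0.2: B4 above G4
  R3 @ bar0.3: B4 above G4
  R2 @ bar1.0: E4/B4 P5 -> F3/F4 P8 similar
  R2 @ bar1.0: E4/G4 m3 -> F3/F4 P8 similar
  R2 @ bar1.0: B4/G4 M3 -> F4/F4 P1 similar
  R7 @ bar1.0: E4->F3 leap 11st
  R7 @ bar1.0: B4->F4 leap 6st
  R2 @ bar2.0: D3/F3 m3 -> E3/E4 P8 similar
  R3 @ bar2.0: F4 above B3
  R4 @ bar2.0: E3/F4 m2 untreated
  R7 @ bar2.0: F3->E4 leap 11st
  R7 @ bar2.0: F4->B3 leap 6st
  R3 @ bar2.1: F4 above B3
  R3 @ bar2.2: F4 above B3
  R3 @ bar2.3: F4 above B3
  R2 @ bar3.0: E4/F4 m2 -> E3/E4 P8 similar
  R3 @ bar3.0: E4 above B3
  R4 @ bar3.0: C3/B3 M7 untreated
  R3 @ bar3.1: E4 above B3
  R3 @ bar3.2: E4 above B3
  R3 @ bar3.3: E4 above B3
  R3 @ bar4.0: A4 above D4
  R3 @ bar4.0: D4 above F3
  R4 @ bar4.0: B2/A4 m7 untreated
  R4 @ bar4.0: B2/F3 TT untreated
  R7 @ bar4.0: E3->A4 leap 17st
  R7 @ bar4.0: B3->F3 leap 6st
  R3 @ bar4.1: A4 above D4
  R3 @ bar4.1: D4 above F3
  R3 @ bar4.2: A4 above D4
  R3 @ bar4.2: D4 above F3
  R3 @ bar4.3: A4 above D4
  R3 @ bar4.3: D4 above F3
  R4 @ bar5.0: C3/B3 M7 untreated
  R4 @ bar5.0: C3/B3 M7 untreated
  R7 @ bar5.0: F3->B3 leap 6st
  R2 @ bar6.0: A3/B3 M2 -> C4/G4 P5 similar
  R4 @ bar6.0: E3/D4 m7 untreated
  R2 @ bar7.0: C4/D4 M2 -> D4/A4 P5 similar
  R3 @ bar7.0: A4 above F4
  R8 @ bar7.0: penult P8 not 3rd/6th
  R3 @ bar7.1: A4 above F4
  R3 @ bar7.2: A4 above F4
  R3 @ bar7.3: A4 above F4
  R1 @ bar8.0: D4/A4 P5 -> E4/B4 P5 similar
  R3 @ bar8.0: B4 above G4
  R3 @ bar8.1: B4 above G4
  R3 @ bar8.2: B4 above G4
  R3 @ bar8.3: B4 above G4
  R6 @ bar8.3: closes on m3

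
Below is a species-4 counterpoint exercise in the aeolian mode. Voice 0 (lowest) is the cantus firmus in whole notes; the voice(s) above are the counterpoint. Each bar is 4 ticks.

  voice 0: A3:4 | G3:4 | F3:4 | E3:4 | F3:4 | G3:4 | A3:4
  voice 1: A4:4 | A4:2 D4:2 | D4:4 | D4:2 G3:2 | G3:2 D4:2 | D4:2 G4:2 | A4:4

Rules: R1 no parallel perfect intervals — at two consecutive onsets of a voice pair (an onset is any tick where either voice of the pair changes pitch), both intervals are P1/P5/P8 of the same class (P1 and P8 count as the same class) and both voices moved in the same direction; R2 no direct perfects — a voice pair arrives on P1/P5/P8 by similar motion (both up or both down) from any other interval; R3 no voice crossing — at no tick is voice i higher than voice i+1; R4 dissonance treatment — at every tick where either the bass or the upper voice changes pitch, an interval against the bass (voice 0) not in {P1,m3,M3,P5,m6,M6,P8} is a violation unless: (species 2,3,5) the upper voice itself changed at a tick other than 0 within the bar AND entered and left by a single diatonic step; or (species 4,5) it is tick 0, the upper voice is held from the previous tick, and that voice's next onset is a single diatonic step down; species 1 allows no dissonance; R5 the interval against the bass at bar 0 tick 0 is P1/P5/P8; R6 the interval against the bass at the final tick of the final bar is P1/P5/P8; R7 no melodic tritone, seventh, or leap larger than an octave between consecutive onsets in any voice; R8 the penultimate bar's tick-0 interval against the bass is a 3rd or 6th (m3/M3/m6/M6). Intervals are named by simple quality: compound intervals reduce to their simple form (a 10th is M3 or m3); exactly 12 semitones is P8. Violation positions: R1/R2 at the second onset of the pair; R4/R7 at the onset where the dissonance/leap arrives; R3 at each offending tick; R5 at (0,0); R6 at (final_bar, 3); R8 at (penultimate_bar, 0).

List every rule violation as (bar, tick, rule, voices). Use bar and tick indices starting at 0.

(1, 0, R4, (0, 1))
(3, 0, R4, (0, 1))
(4, 0, R4, (0, 1))
(5, 0, R8, (0, 1))
(6, 0, R1, (0, 1))

bar 0: v0=A3 v1=A4 downbeat P8
bar 1: v0=G3 v1=A4 downbeat M2
bar 2: v0=F3 v1=D4 downbeat M6
bar 3: v0=E3 v1=D4 downbeat m7
bar 4: v0=F3 v1=G3 downbeat M2
bar 5: v0=G3 v1=D4 downbeat P5
bar 6: v0=A3 v1=A4 downbeat P8
  -> R4 @ bar 1 tick 0 v(0, 1): G3/A4 M2 untreated
  -> R4 @ bar 3 tick 0 v(0, 1): E3/D4 m7 untreated
  -> R4 @ bar 4 tick 0 v(0, 1): F3/G3 M2 untreated
  -> R8 @ bar 5 tick 0 v(0, 1): penult P5 not 3rd/6th
  -> R1 @ bar 6 tick 0 v(0, 1): G3/G4 P8 -> A3/A4 P8 similar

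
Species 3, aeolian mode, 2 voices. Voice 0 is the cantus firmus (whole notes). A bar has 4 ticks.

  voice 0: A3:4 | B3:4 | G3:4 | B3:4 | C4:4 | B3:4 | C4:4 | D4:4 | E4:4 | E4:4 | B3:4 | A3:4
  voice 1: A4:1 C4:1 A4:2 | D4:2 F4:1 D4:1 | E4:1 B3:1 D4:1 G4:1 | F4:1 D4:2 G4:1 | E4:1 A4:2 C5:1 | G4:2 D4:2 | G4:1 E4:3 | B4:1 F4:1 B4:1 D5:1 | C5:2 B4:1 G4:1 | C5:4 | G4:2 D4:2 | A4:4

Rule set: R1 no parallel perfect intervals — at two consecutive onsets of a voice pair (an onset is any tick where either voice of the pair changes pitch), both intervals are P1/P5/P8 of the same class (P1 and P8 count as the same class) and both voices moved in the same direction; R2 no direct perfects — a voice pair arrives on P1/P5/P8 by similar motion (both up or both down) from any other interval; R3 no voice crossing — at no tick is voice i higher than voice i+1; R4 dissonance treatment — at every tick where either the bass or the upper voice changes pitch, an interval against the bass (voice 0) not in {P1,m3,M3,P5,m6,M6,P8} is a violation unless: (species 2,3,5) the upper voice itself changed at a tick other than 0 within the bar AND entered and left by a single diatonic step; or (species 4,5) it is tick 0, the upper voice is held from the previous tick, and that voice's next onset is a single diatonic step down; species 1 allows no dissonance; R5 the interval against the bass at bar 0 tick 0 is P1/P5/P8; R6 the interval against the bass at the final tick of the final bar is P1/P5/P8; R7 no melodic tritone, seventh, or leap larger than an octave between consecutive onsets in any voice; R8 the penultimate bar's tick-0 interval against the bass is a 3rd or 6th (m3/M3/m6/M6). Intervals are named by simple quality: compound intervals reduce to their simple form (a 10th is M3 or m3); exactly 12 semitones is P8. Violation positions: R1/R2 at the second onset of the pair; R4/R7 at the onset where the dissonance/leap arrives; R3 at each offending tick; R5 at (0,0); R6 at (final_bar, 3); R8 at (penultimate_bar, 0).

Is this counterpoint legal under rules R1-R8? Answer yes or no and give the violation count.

bar 0: v0=A3 v1=A4 (P8)
bar 1: v0=B3 v1=D4 (m3)
bar 2: v0=G3 v1=E4 (M6)
bar 3: v0=B3 v1=F4 (TT)
bar 4: v0=C4 v1=E4 (M3)
bar 5: v0=B3 v1=G4 (m6)
bar 6: v0=C4 v1=G4 (P5)
bar 7: v0=D4 v1=B4 (M6)
bar 8: v0=E4 v1=C5 (m6)
bar 9: v0=E4 v1=C5 (m6)
bar 10: v0=B3 v1=G4 (m6)
bar 11: v0=A3 v1=A4 (P8)
  R4 @ bar1.2: B3/F4 TT untreated
  R4 @ bar3.0: B3/F4 TT untreated
  R2 @ bar6.0: B3/D4 m3 -> C4/G4 P5 similar
  R7 @ bar7.1: B4->F4 leap 6st
  R7 @ bar7.2: F4->B4 leap 6st

No (5 violations)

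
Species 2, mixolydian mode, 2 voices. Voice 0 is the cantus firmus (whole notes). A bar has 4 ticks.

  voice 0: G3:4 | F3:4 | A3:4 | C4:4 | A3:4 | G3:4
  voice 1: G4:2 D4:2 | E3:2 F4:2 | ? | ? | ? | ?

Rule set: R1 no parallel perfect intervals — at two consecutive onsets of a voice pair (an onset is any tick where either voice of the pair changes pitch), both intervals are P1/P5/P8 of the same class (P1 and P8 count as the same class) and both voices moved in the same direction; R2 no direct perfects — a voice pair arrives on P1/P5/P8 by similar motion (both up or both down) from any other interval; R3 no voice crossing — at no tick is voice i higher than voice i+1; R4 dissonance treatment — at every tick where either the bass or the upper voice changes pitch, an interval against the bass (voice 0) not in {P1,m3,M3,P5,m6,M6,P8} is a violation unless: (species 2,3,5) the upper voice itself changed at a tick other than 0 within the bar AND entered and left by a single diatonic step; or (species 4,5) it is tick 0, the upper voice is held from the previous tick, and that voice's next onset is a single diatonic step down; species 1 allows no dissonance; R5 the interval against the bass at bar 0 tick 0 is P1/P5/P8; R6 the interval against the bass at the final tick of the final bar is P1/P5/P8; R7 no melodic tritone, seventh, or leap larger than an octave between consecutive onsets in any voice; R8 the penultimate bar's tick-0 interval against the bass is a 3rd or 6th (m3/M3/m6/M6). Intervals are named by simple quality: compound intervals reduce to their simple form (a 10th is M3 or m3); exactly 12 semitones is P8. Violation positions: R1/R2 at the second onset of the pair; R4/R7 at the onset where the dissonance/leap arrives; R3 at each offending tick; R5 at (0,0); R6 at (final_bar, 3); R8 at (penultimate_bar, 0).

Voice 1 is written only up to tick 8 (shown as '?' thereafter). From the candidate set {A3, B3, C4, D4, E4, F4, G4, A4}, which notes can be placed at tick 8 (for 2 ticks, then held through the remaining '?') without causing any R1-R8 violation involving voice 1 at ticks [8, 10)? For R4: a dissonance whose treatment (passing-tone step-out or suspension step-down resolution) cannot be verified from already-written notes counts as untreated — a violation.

A3: legal
B3: violates R4,R7
C4: legal
D4: violates R4
E4: legal
F4: legal
G4: violates R4
A4: violates R1

{A3, C4, E4, F4}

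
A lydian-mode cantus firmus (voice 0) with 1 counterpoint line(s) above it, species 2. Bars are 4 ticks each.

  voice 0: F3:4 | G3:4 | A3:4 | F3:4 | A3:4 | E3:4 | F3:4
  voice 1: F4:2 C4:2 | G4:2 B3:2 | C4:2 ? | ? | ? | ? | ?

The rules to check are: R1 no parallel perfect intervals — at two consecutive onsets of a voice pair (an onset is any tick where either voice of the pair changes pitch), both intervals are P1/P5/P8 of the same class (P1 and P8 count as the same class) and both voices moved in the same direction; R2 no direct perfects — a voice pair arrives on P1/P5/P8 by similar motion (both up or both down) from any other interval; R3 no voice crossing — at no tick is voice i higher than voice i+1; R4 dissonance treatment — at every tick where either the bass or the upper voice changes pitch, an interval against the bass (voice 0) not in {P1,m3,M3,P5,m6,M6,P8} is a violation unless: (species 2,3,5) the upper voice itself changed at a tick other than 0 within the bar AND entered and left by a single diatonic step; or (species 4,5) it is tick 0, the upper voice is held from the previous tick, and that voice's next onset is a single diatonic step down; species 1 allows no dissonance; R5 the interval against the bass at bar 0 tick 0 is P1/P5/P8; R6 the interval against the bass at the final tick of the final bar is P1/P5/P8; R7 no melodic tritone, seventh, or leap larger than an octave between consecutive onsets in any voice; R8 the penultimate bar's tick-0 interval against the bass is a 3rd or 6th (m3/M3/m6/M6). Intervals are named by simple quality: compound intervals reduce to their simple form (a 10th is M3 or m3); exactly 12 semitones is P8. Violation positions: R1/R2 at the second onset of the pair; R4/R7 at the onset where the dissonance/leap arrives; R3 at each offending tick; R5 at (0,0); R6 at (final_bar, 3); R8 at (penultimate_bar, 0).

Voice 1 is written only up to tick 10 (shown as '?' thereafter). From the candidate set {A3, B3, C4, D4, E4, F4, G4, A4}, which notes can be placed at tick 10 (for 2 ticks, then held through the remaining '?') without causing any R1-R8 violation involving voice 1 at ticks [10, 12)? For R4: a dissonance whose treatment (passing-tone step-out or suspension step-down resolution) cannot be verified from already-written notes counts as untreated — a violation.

{A3, A4, C4, E4, F4}

A3: legal
B3: violates R4
C4: legal
D4: violates R4
E4: legal
F4: legal
G4: violates R4
A4: legal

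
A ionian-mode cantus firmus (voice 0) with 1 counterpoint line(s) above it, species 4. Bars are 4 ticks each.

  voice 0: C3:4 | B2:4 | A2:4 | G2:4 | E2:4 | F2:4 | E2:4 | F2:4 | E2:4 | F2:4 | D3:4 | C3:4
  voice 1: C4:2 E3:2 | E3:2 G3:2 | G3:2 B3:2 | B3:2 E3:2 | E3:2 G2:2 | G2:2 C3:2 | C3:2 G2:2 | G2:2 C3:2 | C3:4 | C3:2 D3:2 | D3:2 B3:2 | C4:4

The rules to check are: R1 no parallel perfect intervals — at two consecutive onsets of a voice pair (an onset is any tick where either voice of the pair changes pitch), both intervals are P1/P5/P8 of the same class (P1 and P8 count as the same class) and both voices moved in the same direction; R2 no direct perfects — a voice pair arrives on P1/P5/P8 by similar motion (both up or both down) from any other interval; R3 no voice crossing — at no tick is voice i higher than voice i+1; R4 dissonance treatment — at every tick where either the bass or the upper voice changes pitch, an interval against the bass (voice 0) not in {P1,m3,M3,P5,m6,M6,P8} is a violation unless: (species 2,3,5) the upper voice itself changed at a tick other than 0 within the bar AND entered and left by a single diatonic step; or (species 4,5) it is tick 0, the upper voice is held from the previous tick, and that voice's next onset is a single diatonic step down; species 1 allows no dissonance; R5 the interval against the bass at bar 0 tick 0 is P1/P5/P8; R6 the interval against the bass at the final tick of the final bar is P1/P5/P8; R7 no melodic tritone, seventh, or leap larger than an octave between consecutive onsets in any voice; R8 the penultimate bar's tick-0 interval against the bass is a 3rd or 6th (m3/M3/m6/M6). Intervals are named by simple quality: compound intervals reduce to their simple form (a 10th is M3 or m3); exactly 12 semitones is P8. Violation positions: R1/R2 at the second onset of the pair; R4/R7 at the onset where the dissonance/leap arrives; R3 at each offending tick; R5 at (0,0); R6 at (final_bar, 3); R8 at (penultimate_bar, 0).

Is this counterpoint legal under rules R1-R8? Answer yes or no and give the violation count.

No (6 violations)

bar 0: v0=C3 v1=C4 (P8)
bar 1: v0=B2 v1=E3 (P4)
bar 2: v0=A2 v1=G3 (m7)
bar 3: v0=G2 v1=B3 (M3)
bar 4: v0=E2 v1=E3 (P8)
bar 5: v0=F2 v1=G2 (M2)
bar 6: v0=E2 v1=C3 (m6)
bar 7: v0=F2 v1=G2 (M2)
bar 8: v0=E2 v1=C3 (m6)
bar 9: v0=F2 v1=C3 (P5)
bar 10: v0=D3 v1=D3 (P1)
bar 11: v0=C3 v1=C4 (P8)
  R4 @ bar1.0: B2/E3 P4 untreated
  R4 @ bar2.0: A2/G3 m7 untreated
  R4 @ bar2.2: A2/B3 M2 untreated
  R4 @ bar5.0: F2/G2 M2 untreated
  R4 @ bar7.0: F2/G2 M2 untreated
  R8 @ bar10.0: penult P1 not 3rd/6th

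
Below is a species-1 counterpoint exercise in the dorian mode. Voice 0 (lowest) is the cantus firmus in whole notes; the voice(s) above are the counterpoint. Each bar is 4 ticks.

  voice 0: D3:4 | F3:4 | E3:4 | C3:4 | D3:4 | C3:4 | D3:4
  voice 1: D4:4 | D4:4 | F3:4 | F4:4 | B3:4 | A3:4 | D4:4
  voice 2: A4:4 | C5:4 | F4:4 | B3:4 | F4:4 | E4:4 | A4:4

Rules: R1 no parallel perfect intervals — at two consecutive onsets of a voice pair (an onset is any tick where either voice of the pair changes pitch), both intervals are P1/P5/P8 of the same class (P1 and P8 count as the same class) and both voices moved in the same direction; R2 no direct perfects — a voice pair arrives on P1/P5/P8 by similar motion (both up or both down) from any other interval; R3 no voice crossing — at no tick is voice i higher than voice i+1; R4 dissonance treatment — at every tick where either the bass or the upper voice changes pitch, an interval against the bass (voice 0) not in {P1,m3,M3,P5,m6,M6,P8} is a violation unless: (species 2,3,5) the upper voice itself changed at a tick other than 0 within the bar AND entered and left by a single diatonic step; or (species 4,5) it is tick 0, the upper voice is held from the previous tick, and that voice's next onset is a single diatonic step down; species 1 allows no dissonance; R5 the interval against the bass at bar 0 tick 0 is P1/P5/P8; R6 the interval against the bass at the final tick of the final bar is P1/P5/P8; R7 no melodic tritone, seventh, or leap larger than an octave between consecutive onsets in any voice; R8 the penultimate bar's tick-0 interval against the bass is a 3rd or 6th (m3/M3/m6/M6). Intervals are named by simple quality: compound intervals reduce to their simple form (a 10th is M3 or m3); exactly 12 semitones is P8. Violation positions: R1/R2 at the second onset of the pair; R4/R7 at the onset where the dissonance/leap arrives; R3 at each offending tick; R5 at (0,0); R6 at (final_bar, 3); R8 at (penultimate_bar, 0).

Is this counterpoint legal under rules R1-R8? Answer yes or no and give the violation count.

No (17 violations)

bar 0: v0=D3 v1=D4 v2=A4 (P5)
bar 1: v0=F3 v1=D4 v2=C5 (P5)
bar 2: v0=E3 v1=F3 v2=F4 (m2)
bar 3: v0=C3 v1=F4 v2=B3 (M7)
bar 4: v0=D3 v1=B3 v2=F4 (m3)
bar 5: v0=C3 v1=A3 v2=E4 (M3)
bar 6: v0=D3 v1=D4 v2=A4 (P5)
  R1 @ bar1.0: D3/A4 P5 -> F3/C5 P5 similar
  R2 @ bar2.0: D4/C5 m7 -> F3/F4 P8 similar
  R4 @ bar2.0: E3/F3 m2 untreated
  R4 @ bar2.0: E3/F4 m2 untreated
  R3 @ bar3.0: F4 above B3
  R4 @ bar3.0: C3/F4 P4 untreated
  R4 @ bar3.0: C3/B3 M7 untreated
  R7 @ bar3.0: F4->B3 leap 6st
  R3 @ bar3.1: F4 above B3
  R3 @ bar3.2: F4 above B3
  R3 @ bar3.3: F4 above B3
  R7 @ bar4.0: F4->B3 leap 6st
  R7 @ bar4.0: B3->F4 leap 6st
  R2 @ bar5.0: B3/F4 TT -> A3/E4 P5 similar
  R1 @ bar6.0: A3/E4 P5 -> D4/A4 P5 similar
  R2 @ bar6.0: C3/A3 M6 -> D3/D4 P8 similar
  R2 @ bar6.0: C3/E4 M3 -> D3/A4 P5 similar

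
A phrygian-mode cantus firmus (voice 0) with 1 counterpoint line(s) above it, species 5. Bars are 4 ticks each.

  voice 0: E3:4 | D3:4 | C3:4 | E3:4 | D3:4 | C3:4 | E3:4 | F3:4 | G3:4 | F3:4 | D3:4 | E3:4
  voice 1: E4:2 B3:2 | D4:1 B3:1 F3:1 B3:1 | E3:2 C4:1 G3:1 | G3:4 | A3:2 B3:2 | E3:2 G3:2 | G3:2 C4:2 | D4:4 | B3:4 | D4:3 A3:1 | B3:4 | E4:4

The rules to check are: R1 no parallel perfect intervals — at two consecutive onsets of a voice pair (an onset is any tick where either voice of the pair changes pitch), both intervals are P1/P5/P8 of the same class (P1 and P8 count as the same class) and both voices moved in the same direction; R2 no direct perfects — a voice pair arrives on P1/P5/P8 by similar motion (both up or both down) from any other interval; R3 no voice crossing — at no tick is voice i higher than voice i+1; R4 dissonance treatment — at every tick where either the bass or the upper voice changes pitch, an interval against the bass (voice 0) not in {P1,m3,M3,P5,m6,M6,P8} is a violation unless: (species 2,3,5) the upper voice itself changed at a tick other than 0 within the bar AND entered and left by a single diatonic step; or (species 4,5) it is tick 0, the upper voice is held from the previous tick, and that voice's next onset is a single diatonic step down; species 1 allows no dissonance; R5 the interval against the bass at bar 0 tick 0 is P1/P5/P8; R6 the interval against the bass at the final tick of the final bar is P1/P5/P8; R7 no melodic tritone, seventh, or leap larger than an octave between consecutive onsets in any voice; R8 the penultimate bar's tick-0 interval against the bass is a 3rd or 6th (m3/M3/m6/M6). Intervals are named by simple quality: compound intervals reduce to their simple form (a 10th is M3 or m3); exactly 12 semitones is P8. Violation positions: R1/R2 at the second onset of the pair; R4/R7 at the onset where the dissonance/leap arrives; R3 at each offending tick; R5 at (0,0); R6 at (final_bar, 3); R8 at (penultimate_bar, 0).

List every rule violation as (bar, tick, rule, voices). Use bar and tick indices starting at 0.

bar 0: v0=E3 v1=E4 downbeat P8
bar 1: v0=D3 v1=D4 downbeat P8
bar 2: v0=C3 v1=E3 downbeat M3
bar 3: v0=E3 v1=G3 downbeat m3
bar 4: v0=D3 v1=A3 downbeat P5
bar 5: v0=C3 v1=E3 downbeat M3
bar 6: v0=E3 v1=G3 downbeat m3
bar 7: v0=F3 v1=D4 downbeat M6
bar 8: v0=G3 v1=B3 downbeat M3
bar 9: v0=F3 v1=D4 downbeat M6
bar 10: v0=D3 v1=B3 downbeat M6
bar 11: v0=E3 v1=E4 downbeat P8
  -> R7 @ bar 1 tick 2 v(1,): B3->F3 leap 6st
  -> R7 @ bar 1 tick 3 v(1,): F3->B3 leap 6st
  -> R2 @ bar 11 tick 0 v(0, 1): D3/B3 M6 -> E3/E4 P8 similar

(1, 2, R7, (1,))
(1, 3, R7, (1,))
(11, 0, R2, (0, 1))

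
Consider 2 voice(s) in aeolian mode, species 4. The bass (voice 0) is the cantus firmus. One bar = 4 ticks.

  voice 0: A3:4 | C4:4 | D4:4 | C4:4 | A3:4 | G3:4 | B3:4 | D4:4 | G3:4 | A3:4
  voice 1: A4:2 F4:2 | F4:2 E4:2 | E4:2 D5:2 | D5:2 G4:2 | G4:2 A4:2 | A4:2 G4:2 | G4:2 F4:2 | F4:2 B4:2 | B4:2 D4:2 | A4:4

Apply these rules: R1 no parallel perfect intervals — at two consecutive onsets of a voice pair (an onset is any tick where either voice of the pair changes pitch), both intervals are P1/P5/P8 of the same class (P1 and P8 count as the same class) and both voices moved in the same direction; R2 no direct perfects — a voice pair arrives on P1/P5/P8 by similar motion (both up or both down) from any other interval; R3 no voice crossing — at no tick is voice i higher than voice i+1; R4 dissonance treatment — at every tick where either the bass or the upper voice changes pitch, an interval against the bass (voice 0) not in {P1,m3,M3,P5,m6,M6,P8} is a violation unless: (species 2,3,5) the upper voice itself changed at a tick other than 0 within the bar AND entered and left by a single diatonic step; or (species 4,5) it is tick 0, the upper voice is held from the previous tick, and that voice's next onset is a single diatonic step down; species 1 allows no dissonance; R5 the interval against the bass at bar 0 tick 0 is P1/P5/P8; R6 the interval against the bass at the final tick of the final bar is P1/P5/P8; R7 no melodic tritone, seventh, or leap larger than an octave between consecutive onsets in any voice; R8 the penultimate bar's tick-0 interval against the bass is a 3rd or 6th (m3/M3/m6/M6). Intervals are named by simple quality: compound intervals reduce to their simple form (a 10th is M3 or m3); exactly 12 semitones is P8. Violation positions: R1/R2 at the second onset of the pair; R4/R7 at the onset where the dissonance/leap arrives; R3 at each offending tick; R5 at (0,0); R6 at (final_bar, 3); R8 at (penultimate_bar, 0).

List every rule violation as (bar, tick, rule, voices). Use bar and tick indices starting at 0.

(2, 0, R4, (0, 1))
(2, 2, R7, (1,))
(3, 0, R4, (0, 1))
(4, 0, R4, (0, 1))
(6, 2, R4, (0, 1))
(7, 2, R7, (1,))
(9, 0, R2, (0, 1))

bar 0: v0=A3 v1=A4 downbeat P8
bar 1: v0=C4 v1=F4 downbeat P4
bar 2: v0=D4 v1=E4 downbeat M2
bar 3: v0=C4 v1=D5 downbeat M2
bar 4: v0=A3 v1=G4 downbeat m7
bar 5: v0=G3 v1=A4 downbeat M2
bar 6: v0=B3 v1=G4 downbeat m6
bar 7: v0=D4 v1=F4 downbeat m3
bar 8: v0=G3 v1=B4 downbeat M3
bar 9: v0=A3 v1=A4 downbeat P8
  -> R4 @ bar 2 tick 0 v(0, 1): D4/E4 M2 untreated
  -> R7 @ bar 2 tick 2 v(1,): E4->D5 leap 10st
  -> R4 @ bar 3 tick 0 v(0, 1): C4/D5 M2 untreated
  -> R4 @ bar 4 tick 0 v(0, 1): A3/G4 m7 untreated
  -> R4 @ bar 6 tick 2 v(0, 1): B3/F4 TT untreated
  -> R7 @ bar 7 tick 2 v(1,): F4->B4 leap 6st
  -> R2 @ bar 9 tick 0 v(0, 1): G3/D4 P5 -> A3/A4 P8 similar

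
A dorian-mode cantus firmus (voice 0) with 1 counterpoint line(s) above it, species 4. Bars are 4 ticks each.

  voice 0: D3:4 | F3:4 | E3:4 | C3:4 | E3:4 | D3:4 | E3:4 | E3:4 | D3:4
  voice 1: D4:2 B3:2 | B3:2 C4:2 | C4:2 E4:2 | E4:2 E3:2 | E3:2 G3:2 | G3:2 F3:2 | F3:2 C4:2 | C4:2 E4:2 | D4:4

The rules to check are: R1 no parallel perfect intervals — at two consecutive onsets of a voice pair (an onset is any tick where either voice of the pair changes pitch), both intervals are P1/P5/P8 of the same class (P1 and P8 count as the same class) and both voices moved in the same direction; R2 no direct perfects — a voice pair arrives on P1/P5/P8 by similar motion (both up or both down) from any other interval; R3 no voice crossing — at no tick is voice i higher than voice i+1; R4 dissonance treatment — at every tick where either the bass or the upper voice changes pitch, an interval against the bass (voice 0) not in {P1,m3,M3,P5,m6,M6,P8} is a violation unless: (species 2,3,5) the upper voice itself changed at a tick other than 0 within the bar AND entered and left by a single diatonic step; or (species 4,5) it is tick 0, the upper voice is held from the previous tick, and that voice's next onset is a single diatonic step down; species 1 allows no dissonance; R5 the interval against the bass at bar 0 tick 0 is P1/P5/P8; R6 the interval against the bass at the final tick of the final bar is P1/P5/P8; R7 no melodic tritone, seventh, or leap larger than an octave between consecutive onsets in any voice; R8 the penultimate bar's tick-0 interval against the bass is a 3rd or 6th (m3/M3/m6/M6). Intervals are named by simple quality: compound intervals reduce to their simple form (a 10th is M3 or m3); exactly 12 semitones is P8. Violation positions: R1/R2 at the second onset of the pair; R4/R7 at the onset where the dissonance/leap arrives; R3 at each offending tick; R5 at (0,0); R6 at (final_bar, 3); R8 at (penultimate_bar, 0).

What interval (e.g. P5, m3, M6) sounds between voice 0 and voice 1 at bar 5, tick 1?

voice 0=D3 voice 1=G3 -> P4

P4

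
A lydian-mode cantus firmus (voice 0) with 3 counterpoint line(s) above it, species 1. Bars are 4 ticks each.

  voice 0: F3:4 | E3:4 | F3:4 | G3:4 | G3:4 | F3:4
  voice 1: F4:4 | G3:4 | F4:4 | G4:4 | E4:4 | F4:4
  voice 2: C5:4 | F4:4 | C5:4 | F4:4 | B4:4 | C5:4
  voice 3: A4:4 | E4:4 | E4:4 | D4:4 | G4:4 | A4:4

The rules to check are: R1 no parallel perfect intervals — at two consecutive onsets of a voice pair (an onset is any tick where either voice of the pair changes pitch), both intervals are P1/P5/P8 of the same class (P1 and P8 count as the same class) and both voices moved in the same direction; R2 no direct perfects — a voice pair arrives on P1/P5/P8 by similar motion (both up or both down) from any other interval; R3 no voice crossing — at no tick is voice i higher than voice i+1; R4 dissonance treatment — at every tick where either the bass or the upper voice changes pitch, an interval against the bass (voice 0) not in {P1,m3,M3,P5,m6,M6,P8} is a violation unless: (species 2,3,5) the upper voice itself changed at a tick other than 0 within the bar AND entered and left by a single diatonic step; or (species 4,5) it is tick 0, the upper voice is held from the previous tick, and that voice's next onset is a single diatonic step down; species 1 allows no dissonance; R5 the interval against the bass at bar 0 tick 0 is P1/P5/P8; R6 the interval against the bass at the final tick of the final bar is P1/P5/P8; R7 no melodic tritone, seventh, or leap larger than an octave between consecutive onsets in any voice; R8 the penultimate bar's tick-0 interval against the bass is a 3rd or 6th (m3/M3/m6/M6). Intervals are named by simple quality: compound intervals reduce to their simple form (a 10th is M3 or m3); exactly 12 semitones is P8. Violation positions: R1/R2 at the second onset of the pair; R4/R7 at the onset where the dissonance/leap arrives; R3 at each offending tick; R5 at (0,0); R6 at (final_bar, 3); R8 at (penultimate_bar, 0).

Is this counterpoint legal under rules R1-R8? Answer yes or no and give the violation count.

bar 0: v0=F3 v1=F4 v2=C5 v3=A4 (M3)
bar 1: v0=E3 v1=G3 v2=F4 v3=E4 (P8)
bar 2: v0=F3 v1=F4 v2=C5 v3=E4 (M7)
bar 3: v0=G3 v1=G4 v2=F4 v3=D4 (P5)
bar 4: v0=G3 v1=E4 v2=B4 v3=G4 (P8)
bar 5: v0=F3 v1=F4 v2=C5 v3=A4 (M3)
  R3 @ bar0.0: C5 above A4
  R5 @ bar0.0: opens on M3
  R3 @ bar0.1: C5 above A4
  R3 @ bar0.2: C5 above A4
  R3 @ bar0.3: C5 above A4
  R2 @ bar1.0: F3/A4 M3 -> E3/E4 P8 similar
  R3 @ bar1.0: F4 above E4
  R4 @ bar1.0: E3/F4 m2 untreated
  R7 @ bar1.0: F4->G3 leap 10st
  R3 @ bar1.1: F4 above E4
  R3 @ bar1.2: F4 above E4
  R3 @ bar1.3: F4 above E4
  R2 @ bar2.0: E3/G3 m3 -> F3/F4 P8 similar
  R2 @ bar2.0: E3/F4 m2 -> F3/C5 P5 similar
  R2 @ bar2.0: G3/F4 m7 -> F4/C5 P5 similar
  R3 @ bar2.0: C5 above E4
  R4 @ bar2.0: F3/E4 M7 untreated
  R7 @ bar2.0: G3->F4 leap 10st
  R3 @ bar2.1: C5 above E4
  R3 @ bar2.2: C5 above E4
  R3 @ bar2.3: C5 above E4
  R1 @ bar3.0: F3/F4 P8 -> G3/G4 P8 similar
  R3 @ bar3.0: G4 above F4
  R3 @ bar3.0: F4 above D4
  R4 @ bar3.0: G3/F4 m7 untreated
  R3 @ bar3.1: G4 above F4
  R3 @ bar3.1: F4 above D4
  R3 @ bar3.2: G4 above F4
  R3 @ bar3.2: F4 above D4
  R3 @ bar3.3: G4 above F4
  R3 @ bar3.3: F4 above D4
  R3 @ bar4.0: B4 above G4
  R7 @ bar4.0: F4->B4 leap 6st
  R8 @ bar4.0: penult P8 not 3rd/6th
  R3 @ bar4.1: B4 above G4
  R3 @ bar4.2: B4 above G4
  R3 @ bar4.3: B4 above G4
  R1 @ bar5.0: E4/B4 P5 -> F4/C5 P5 similar
  R3 @ bar5.0: C5 above A4
  R3 @ bar5.1: C5 above A4
  R3 @ bar5.2: C5 above A4
  R3 @ bar5.3: C5 above A4
  R6 @ bar5.3: closes on M3

No (43 violations)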